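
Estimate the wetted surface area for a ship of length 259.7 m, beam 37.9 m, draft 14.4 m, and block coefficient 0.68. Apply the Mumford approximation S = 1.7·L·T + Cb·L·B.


Formula: S = 1.7*L*T + V/T with V = Cb*L*B*T, i.e. S = L * (1.7*T + Cb*B)
Step 1 — 1.7*T = 1.7 * 14.4 = 24.48 m
Step 2 — Cb*B = 0.68 * 37.9 = 25.772 m
Step 3 — 1.7*T + Cb*B = 24.48 + 25.772 = 50.252 m
Step 4 — S = 259.7 * 50.252 ≈ 13050 m^2 (5 s.f.)

13050 m^2


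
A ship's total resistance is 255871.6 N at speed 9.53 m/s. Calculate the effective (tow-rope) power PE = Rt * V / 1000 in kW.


Formula: PE = Rt * V / 1000 (kW)
Step 1 — PE (W) = 255871.6 * 9.53 = 2438456.348 W
Step 2 — PE (kW) = 2438456.348 / 1000 ≈ 2438.5 kW (5 s.f.)

2438.5 kW


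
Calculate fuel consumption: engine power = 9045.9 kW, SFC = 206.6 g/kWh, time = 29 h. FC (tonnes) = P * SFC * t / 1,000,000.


Formula: FC (tonnes) = P * SFC * t / 1,000,000
Step 1 — P * SFC * t = 9045.9 * 206.6 * 29 = 54197605.26 g
Step 2 — FC (tonnes) = 54197605.26 / 1,000,000 ≈ 54.198 tonnes (5 s.f.)

54.198 tonnes


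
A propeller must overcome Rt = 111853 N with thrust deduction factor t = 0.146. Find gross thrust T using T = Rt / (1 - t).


Formula: T = Rt / (1 - t)
Step 1 — (1 - t) = 1 - 0.146 = 0.854
Step 2 — T = 111853 / 0.854 ≈ 130980 N (5 s.f.)

130980 N


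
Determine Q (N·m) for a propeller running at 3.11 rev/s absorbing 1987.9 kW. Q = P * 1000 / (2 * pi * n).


Formula: Q = P_W / (2 * pi * n)
Step 1 — P_W = 1987.9 kW * 1000 = 1987900.0 W
Step 2 — 2 * pi * n = 2 * pi * 3.11 = 19.540706
Step 3 — Q = 1987900.0 / 19.540706 ≈ 101730 N·m (5 s.f.)

101730 N·m


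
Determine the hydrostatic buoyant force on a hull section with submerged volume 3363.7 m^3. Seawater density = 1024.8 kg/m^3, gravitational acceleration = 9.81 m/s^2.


Formula: Fb = rho * g * V
Substituting: Fb = 1024.8 * 9.81 * 3363.7
Intermediate: 1024.8 * 9.81 = 10053.288
Result: Fb = 10053.288 * 3363.7 ≈ 33816000 N (5 s.f.)

33816000 N


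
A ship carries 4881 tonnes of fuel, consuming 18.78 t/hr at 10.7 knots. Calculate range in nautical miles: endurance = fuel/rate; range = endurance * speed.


Formula: endurance = fuel / rate; range = endurance * speed
Step 1 — endurance = 4881 / 18.78 = 259.9042 hours
Step 2 — range = 259.9042 * 10.7 ≈ 2781.0 nautical miles (5 s.f.)

2781.0 NM


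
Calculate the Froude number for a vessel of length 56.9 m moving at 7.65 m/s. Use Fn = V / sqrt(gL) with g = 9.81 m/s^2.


Formula: Fn = V / sqrt(g * L)
Step 1 — g * L = 9.81 * 56.9 = 558.189
Step 2 — sqrt(g * L) = sqrt(558.189) = 23.626024
Step 3 — Fn = 7.65 / 23.626024 ≈ 0.32380 (5 s.f.)

0.32380


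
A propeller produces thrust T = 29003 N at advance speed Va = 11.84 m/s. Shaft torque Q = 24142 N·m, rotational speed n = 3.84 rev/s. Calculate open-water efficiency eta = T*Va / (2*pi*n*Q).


Formula: eta = T * Va / (2 * pi * n * Q)
Step 1 — numerator = T * Va = 29003 * 11.84 = 343395.52
Step 2 — 2 * pi * n = 2 * pi * 3.84 = 24.127432
Step 3 — denominator = 24.127432 * 24142 = 582484.46
Step 4 — eta = 343395.52 / 582484.46 ≈ 0.58954 (5 s.f.)

0.58954


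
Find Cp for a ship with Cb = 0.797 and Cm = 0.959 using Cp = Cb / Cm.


Formula: Cp = Cb / Cm
Substituting: Cp = 0.797 / 0.959
Result: Cp ≈ 0.83107 (5 s.f.)

0.83107


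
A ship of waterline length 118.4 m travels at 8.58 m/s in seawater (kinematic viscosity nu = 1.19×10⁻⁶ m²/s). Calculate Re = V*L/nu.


Formula: Re = V * L / nu
Step 1 — V * L = 8.58 * 118.4 = 1015.872 m^2/s
Step 2 — Re = 1015.872 / 1.19e-6 = 8.54e+08

8.54e+08


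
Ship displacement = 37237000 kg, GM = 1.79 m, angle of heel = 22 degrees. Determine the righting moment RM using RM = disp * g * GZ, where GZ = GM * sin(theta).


Formula: GZ = GM * sin(theta); RM = disp * g * GZ
Step 1 — GZ = 1.79 * sin(22°) = 1.79 * 0.374607 = 0.670547 m
Step 2 — RM = 37237000 * 9.81 * 0.670547 ≈ 244950000 N·m (5 s.f.)

244950000 N·m


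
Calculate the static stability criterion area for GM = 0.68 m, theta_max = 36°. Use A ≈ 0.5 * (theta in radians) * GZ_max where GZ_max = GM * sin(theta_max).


Formula: GZ_max = GM * sin(theta); Area = 0.5 * theta_rad * GZ_max
Step 1 — GZ_max = 0.68 * sin(36°) = 0.68 * 0.587785 = 0.399694 m
Step 2 — theta_rad = 36 * pi/180 = 0.628319 rad
Step 3 — Area = 0.5 * 0.628319 * 0.399694 ≈ 0.12557 m·rad (5 s.f.)

0.12557 m·rad


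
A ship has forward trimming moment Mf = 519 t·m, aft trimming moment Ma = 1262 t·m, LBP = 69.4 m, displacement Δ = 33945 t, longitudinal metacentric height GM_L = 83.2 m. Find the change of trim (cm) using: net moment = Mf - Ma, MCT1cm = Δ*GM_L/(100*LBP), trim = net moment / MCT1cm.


Formula: net trimming moment = Mf - Ma; MCT1cm = Δ*GM_L/(100*LBP); trim = net moment / MCT1cm
Step 1 — net trimming moment = 519 - 1262 = -743 t·m
Step 2 — MCT1cm = 33945 * 83.2 / (100 * 69.4) = 406.9487 t·m/cm
Step 3 — trim = -743 / 406.9487 ≈ -1.8258 cm (5 s.f.)

-1.8258 cm


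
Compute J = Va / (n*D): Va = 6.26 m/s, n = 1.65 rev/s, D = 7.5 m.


Formula: J = Va / (n * D)
Step 1 — n * D = 1.65 * 7.5 = 12.375
Step 2 — J = 6.26 / 12.375 ≈ 0.50586 (5 s.f.)

0.50586


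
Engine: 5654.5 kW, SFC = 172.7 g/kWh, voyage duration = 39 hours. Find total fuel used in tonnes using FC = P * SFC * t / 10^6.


Formula: FC (tonnes) = P * SFC * t / 1,000,000
Step 1 — P * SFC * t = 5654.5 * 172.7 * 39 = 38084753.85 g
Step 2 — FC (tonnes) = 38084753.85 / 1,000,000 ≈ 38.085 tonnes (5 s.f.)

38.085 tonnes


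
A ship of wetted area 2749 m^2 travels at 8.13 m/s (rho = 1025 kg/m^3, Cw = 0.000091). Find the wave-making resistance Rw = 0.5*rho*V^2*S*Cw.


Formula: Rw = 0.5 * rho * V^2 * S * Cw
Step 1 — V^2 = 8.13^2 = 66.0969
Step 2 — 0.5 * rho * V^2 = 0.5 * 1025 * 66.0969 = 33874.66125
Step 3 — Rw = 33874.66125 * 2749 * 0.000091 ≈ 8474.1 N (5 s.f.)

8474.1 N


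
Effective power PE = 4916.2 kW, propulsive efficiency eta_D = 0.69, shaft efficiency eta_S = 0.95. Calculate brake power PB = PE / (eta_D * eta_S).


Formula: PB = PE / (eta_D * eta_S)
Step 1 — combined efficiency = eta_D * eta_S = 0.69 * 0.95 = 0.6555
Step 2 — PB = 4916.2 / 0.6555 ≈ 7499.9 kW (5 s.f.)

7499.9 kW


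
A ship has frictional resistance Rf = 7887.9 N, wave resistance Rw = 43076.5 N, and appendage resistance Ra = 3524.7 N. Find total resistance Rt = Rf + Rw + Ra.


Formula: Rt = Rf + Rw + Ra
Substituting: Rt = 7887.9 + 43076.5 + 3524.7
Result: Rt = 54489.1 N

54489.1 N


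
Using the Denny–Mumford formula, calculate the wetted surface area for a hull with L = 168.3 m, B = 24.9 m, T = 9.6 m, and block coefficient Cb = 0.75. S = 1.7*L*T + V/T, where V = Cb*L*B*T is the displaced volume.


Formula: S = 1.7*L*T + V/T with V = Cb*L*B*T, i.e. S = L * (1.7*T + Cb*B)
Step 1 — 1.7*T = 1.7 * 9.6 = 16.32 m
Step 2 — Cb*B = 0.75 * 24.9 = 18.675 m
Step 3 — 1.7*T + Cb*B = 16.32 + 18.675 = 34.995 m
Step 4 — S = 168.3 * 34.995 ≈ 5889.7 m^2 (5 s.f.)

5889.7 m^2


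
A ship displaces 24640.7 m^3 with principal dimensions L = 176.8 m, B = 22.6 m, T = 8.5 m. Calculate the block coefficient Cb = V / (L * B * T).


Formula: Cb = V / (L * B * T)
Step 1 — L * B * T = 176.8 * 22.6 * 8.5 = 33963.28 m^3
Step 2 — Cb = 24640.7 / 33963.28 ≈ 0.72551 (5 s.f.)

0.72551


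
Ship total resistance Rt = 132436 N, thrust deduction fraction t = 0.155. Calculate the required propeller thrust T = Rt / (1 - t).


Formula: T = Rt / (1 - t)
Step 1 — (1 - t) = 1 - 0.155 = 0.845
Step 2 — T = 132436 / 0.845 ≈ 156730 N (5 s.f.)

156730 N


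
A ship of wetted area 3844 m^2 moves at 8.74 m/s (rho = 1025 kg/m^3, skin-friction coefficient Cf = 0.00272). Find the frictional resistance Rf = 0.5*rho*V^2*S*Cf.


Formula: Rf = 0.5 * rho * V^2 * S * Cf
Step 1 — V^2 = 8.74^2 = 76.3876
Step 2 — 0.5 * rho * V^2 = 0.5 * 1025 * 76.3876 = 39148.645
Step 3 — Rf = 39148.645 * 3844 * 0.00272 ≈ 409330 N (5 s.f.)

409330 N


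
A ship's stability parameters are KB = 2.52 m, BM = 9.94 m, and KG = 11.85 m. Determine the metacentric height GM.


Formula: GM = KB + BM - KG
Step 1 — KM = KB + BM = 2.52 + 9.94 = 12.46 m
Step 2 — GM = KM - KG = 12.46 - 11.85 = 0.61 m

0.61 m


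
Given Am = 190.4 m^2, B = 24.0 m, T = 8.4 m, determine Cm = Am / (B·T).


Formula: Cm = Am / (B * T)
Step 1 — B * T = 24.0 * 8.4 = 201.6 m^2
Step 2 — Cm = 190.4 / 201.6 ≈ 0.94444 (5 s.f.)

0.94444


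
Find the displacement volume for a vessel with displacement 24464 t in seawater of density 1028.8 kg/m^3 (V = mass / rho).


Formula: V = mass / rho
Step 1 — convert tonnes to kg: 24464 t * 1000 = 24464000 kg
Step 2 — V = 24464000 / 1028.8 ≈ 23779 m^3 (5 s.f.)

23779 m^3


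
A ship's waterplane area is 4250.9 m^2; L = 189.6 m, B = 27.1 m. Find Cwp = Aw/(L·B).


Formula: Cwp = Aw / (L * B)
Step 1 — L * B = 189.6 * 27.1 = 5138.16 m^2
Step 2 — Cwp = 4250.9 / 5138.16 ≈ 0.82732 (5 s.f.)

0.82732


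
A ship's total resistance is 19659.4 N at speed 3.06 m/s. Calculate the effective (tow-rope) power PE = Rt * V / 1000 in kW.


Formula: PE = Rt * V / 1000 (kW)
Step 1 — PE (W) = 19659.4 * 3.06 = 60157.764 W
Step 2 — PE (kW) = 60157.764 / 1000 ≈ 60.158 kW (5 s.f.)

60.158 kW


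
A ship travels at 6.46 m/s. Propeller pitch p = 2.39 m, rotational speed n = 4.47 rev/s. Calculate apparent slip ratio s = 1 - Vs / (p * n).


Formula: s = 1 - Vs / (p * n)
Step 1 — p * n = 2.39 * 4.47 = 10.6833
Step 2 — Vs / (p*n) = 6.46 / 10.6833 = 0.604682 (6 d.p.)
Step 3 — s = 1 - 0.604682 = 0.395318

0.395318


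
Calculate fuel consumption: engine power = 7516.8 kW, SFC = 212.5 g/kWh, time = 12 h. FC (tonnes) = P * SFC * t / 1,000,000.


Formula: FC (tonnes) = P * SFC * t / 1,000,000
Step 1 — P * SFC * t = 7516.8 * 212.5 * 12 = 19167840.0 g
Step 2 — FC (tonnes) = 19167840.0 / 1,000,000 ≈ 19.168 tonnes (5 s.f.)

19.168 tonnes


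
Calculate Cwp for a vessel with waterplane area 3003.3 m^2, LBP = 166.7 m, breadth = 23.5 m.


Formula: Cwp = Aw / (L * B)
Step 1 — L * B = 166.7 * 23.5 = 3917.45 m^2
Step 2 — Cwp = 3003.3 / 3917.45 ≈ 0.76665 (5 s.f.)

0.76665


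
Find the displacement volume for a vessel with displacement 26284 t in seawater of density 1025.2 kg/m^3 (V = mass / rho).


Formula: V = mass / rho
Step 1 — convert tonnes to kg: 26284 t * 1000 = 26284000 kg
Step 2 — V = 26284000 / 1025.2 ≈ 25638 m^3 (5 s.f.)

25638 m^3


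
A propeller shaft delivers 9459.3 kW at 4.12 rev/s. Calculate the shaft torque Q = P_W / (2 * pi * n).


Formula: Q = P_W / (2 * pi * n)
Step 1 — P_W = 9459.3 kW * 1000 = 9459300.0 W
Step 2 — 2 * pi * n = 2 * pi * 4.12 = 25.886723
Step 3 — Q = 9459300.0 / 25.886723 ≈ 365410 N·m (5 s.f.)

365410 N·m


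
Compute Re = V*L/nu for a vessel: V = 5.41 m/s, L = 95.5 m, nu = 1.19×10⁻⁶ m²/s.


Formula: Re = V * L / nu
Step 1 — V * L = 5.41 * 95.5 = 516.655 m^2/s
Step 2 — Re = 516.655 / 1.19e-6 = 4.34e+08

4.34e+08


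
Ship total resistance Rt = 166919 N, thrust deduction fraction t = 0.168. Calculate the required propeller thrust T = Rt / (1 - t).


Formula: T = Rt / (1 - t)
Step 1 — (1 - t) = 1 - 0.168 = 0.832
Step 2 — T = 166919 / 0.832 ≈ 200620 N (5 s.f.)

200620 N


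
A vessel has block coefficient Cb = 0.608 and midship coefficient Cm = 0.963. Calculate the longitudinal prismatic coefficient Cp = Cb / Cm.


Formula: Cp = Cb / Cm
Substituting: Cp = 0.608 / 0.963
Result: Cp ≈ 0.63136 (5 s.f.)

0.63136


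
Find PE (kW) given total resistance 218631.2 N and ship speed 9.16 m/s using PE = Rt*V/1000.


Formula: PE = Rt * V / 1000 (kW)
Step 1 — PE (W) = 218631.2 * 9.16 = 2002661.792 W
Step 2 — PE (kW) = 2002661.792 / 1000 ≈ 2002.7 kW (5 s.f.)

2002.7 kW


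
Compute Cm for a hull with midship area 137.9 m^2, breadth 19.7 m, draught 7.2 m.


Formula: Cm = Am / (B * T)
Step 1 — B * T = 19.7 * 7.2 = 141.84 m^2
Step 2 — Cm = 137.9 / 141.84 ≈ 0.97222 (5 s.f.)

0.97222


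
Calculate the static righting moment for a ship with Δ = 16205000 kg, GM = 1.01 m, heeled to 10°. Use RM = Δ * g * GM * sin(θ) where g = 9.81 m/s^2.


Formula: GZ = GM * sin(theta); RM = disp * g * GZ
Step 1 — GZ = 1.01 * sin(10°) = 1.01 * 0.173648 = 0.175384 m
Step 2 — RM = 16205000 * 9.81 * 0.175384 ≈ 27881000 N·m (5 s.f.)

27881000 N·m


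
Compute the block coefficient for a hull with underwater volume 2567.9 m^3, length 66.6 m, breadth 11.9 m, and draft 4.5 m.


Formula: Cb = V / (L * B * T)
Step 1 — L * B * T = 66.6 * 11.9 * 4.5 = 3566.43 m^3
Step 2 — Cb = 2567.9 / 3566.43 ≈ 0.72002 (5 s.f.)

0.72002


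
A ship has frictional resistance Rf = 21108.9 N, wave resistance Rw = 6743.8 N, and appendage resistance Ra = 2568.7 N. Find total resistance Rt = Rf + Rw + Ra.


Formula: Rt = Rf + Rw + Ra
Substituting: Rt = 21108.9 + 6743.8 + 2568.7
Result: Rt = 30421.4 N

30421.4 N


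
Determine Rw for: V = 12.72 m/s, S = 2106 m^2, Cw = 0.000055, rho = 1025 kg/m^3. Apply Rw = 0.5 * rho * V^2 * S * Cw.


Formula: Rw = 0.5 * rho * V^2 * S * Cw
Step 1 — V^2 = 12.72^2 = 161.7984
Step 2 — 0.5 * rho * V^2 = 0.5 * 1025 * 161.7984 = 82921.68
Step 3 — Rw = 82921.68 * 2106 * 0.000055 ≈ 9604.8 N (5 s.f.)

9604.8 N


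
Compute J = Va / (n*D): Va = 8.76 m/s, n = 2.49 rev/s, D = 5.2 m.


Formula: J = Va / (n * D)
Step 1 — n * D = 2.49 * 5.2 = 12.948
Step 2 — J = 8.76 / 12.948 ≈ 0.67655 (5 s.f.)

0.67655


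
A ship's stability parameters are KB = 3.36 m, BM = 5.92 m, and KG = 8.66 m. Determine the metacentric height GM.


Formula: GM = KB + BM - KG
Step 1 — KM = KB + BM = 3.36 + 5.92 = 9.28 m
Step 2 — GM = KM - KG = 9.28 - 8.66 = 0.62 m

0.62 m


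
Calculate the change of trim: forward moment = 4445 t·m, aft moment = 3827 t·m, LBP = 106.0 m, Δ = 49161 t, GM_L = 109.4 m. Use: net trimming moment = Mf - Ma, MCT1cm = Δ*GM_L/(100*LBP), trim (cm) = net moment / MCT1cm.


Formula: net trimming moment = Mf - Ma; MCT1cm = Δ*GM_L/(100*LBP); trim = net moment / MCT1cm
Step 1 — net trimming moment = 4445 - 3827 = 618 t·m
Step 2 — MCT1cm = 49161 * 109.4 / (100 * 106.0) = 507.3786 t·m/cm
Step 3 — trim = 618 / 507.3786 ≈ 1.2180 cm (5 s.f.)

1.2180 cm


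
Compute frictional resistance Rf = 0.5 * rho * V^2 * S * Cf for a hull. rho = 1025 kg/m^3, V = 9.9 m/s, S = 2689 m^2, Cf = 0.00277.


Formula: Rf = 0.5 * rho * V^2 * S * Cf
Step 1 — V^2 = 9.9^2 = 98.01
Step 2 — 0.5 * rho * V^2 = 0.5 * 1025 * 98.01 = 50230.125
Step 3 — Rf = 50230.125 * 2689 * 0.00277 ≈ 374140 N (5 s.f.)

374140 N


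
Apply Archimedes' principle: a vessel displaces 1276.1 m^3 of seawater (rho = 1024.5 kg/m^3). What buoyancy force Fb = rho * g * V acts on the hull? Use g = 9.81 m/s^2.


Formula: Fb = rho * g * V
Substituting: Fb = 1024.5 * 9.81 * 1276.1
Intermediate: 1024.5 * 9.81 = 10050.345
Result: Fb = 10050.345 * 1276.1 ≈ 12825000 N (5 s.f.)

12825000 N


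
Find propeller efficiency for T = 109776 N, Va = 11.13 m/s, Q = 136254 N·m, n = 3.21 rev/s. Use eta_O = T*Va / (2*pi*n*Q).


Formula: eta = T * Va / (2 * pi * n * Q)
Step 1 — numerator = T * Va = 109776 * 11.13 = 1221806.88
Step 2 — 2 * pi * n = 2 * pi * 3.21 = 20.169025
Step 3 — denominator = 20.169025 * 136254 = 2748110.33
Step 4 — eta = 1221806.88 / 2748110.33 ≈ 0.44460 (5 s.f.)

0.44460


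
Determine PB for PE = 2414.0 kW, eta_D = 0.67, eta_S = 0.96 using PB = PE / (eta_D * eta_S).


Formula: PB = PE / (eta_D * eta_S)
Step 1 — combined efficiency = eta_D * eta_S = 0.67 * 0.96 = 0.6432
Step 2 — PB = 2414.0 / 0.6432 ≈ 3753.1 kW (5 s.f.)

3753.1 kW


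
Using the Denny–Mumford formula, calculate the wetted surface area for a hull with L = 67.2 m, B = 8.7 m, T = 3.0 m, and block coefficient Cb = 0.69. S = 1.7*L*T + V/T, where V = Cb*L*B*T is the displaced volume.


Formula: S = 1.7*L*T + V/T with V = Cb*L*B*T, i.e. S = L * (1.7*T + Cb*B)
Step 1 — 1.7*T = 1.7 * 3.0 = 5.1 m
Step 2 — Cb*B = 0.69 * 8.7 = 6.003 m
Step 3 — 1.7*T + Cb*B = 5.1 + 6.003 = 11.103 m
Step 4 — S = 67.2 * 11.103 ≈ 746.12 m^2 (5 s.f.)

746.12 m^2


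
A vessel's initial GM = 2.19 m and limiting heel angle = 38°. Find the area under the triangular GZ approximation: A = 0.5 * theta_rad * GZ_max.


Formula: GZ_max = GM * sin(theta); Area = 0.5 * theta_rad * GZ_max
Step 1 — GZ_max = 2.19 * sin(38°) = 2.19 * 0.615661 = 1.348298 m
Step 2 — theta_rad = 38 * pi/180 = 0.663225 rad
Step 3 — Area = 0.5 * 0.663225 * 1.348298 ≈ 0.44711 m·rad (5 s.f.)

0.44711 m·rad


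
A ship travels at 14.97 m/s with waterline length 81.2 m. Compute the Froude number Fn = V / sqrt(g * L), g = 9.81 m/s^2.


Formula: Fn = V / sqrt(g * L)
Step 1 — g * L = 9.81 * 81.2 = 796.572
Step 2 — sqrt(g * L) = sqrt(796.572) = 28.223607
Step 3 — Fn = 14.97 / 28.223607 ≈ 0.53041 (5 s.f.)

0.53041


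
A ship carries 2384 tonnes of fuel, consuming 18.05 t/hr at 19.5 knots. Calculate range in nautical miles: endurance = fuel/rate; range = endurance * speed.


Formula: endurance = fuel / rate; range = endurance * speed
Step 1 — endurance = 2384 / 18.05 = 132.0776 hours
Step 2 — range = 132.0776 * 19.5 ≈ 2575.5 nautical miles (5 s.f.)

2575.5 NM


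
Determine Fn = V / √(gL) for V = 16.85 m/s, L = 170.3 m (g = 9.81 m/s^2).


Formula: Fn = V / sqrt(g * L)
Step 1 — g * L = 9.81 * 170.3 = 1670.643
Step 2 — sqrt(g * L) = sqrt(1670.643) = 40.8735
Step 3 — Fn = 16.85 / 40.8735 ≈ 0.41225 (5 s.f.)

0.41225


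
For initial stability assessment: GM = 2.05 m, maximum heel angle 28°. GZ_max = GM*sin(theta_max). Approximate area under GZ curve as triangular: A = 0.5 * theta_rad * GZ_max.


Formula: GZ_max = GM * sin(theta); Area = 0.5 * theta_rad * GZ_max
Step 1 — GZ_max = 2.05 * sin(28°) = 2.05 * 0.469472 = 0.962418 m
Step 2 — theta_rad = 28 * pi/180 = 0.488692 rad
Step 3 — Area = 0.5 * 0.488692 * 0.962418 ≈ 0.23516 m·rad (5 s.f.)

0.23516 m·rad


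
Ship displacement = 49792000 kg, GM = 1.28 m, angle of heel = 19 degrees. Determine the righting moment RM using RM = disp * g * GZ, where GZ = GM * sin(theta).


Formula: GZ = GM * sin(theta); RM = disp * g * GZ
Step 1 — GZ = 1.28 * sin(19°) = 1.28 * 0.325568 = 0.416727 m
Step 2 — RM = 49792000 * 9.81 * 0.416727 ≈ 203550000 N·m (5 s.f.)

203550000 N·m


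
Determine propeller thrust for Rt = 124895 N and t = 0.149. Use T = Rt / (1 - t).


Formula: T = Rt / (1 - t)
Step 1 — (1 - t) = 1 - 0.149 = 0.851
Step 2 — T = 124895 / 0.851 ≈ 146760 N (5 s.f.)

146760 N


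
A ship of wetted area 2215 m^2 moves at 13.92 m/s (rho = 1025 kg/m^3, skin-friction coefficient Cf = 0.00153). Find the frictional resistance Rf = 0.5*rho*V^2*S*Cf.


Formula: Rf = 0.5 * rho * V^2 * S * Cf
Step 1 — V^2 = 13.92^2 = 193.7664
Step 2 — 0.5 * rho * V^2 = 0.5 * 1025 * 193.7664 = 99305.28
Step 3 — Rf = 99305.28 * 2215 * 0.00153 ≈ 336540 N (5 s.f.)

336540 N


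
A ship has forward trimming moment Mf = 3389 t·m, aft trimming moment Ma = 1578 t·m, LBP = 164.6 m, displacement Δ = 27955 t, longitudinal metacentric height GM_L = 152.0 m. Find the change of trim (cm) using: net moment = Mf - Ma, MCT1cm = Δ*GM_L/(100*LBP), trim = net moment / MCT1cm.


Formula: net trimming moment = Mf - Ma; MCT1cm = Δ*GM_L/(100*LBP); trim = net moment / MCT1cm
Step 1 — net trimming moment = 3389 - 1578 = 1811 t·m
Step 2 — MCT1cm = 27955 * 152.0 / (100 * 164.6) = 258.1507 t·m/cm
Step 3 — trim = 1811 / 258.1507 ≈ 7.0153 cm (5 s.f.)

7.0153 cm


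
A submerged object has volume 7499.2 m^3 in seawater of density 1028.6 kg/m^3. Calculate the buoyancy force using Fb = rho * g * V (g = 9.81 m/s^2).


Formula: Fb = rho * g * V
Substituting: Fb = 1028.6 * 9.81 * 7499.2
Intermediate: 1028.6 * 9.81 = 10090.566
Result: Fb = 10090.566 * 7499.2 ≈ 75671000 N (5 s.f.)

75671000 N


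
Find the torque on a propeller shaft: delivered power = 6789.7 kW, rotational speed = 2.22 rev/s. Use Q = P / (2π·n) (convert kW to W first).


Formula: Q = P_W / (2 * pi * n)
Step 1 — P_W = 6789.7 kW * 1000 = 6789700.0 W
Step 2 — 2 * pi * n = 2 * pi * 2.22 = 13.948671
Step 3 — Q = 6789700.0 / 13.948671 ≈ 486760 N·m (5 s.f.)

486760 N·m


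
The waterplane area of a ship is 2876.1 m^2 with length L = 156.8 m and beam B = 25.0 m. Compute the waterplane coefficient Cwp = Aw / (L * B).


Formula: Cwp = Aw / (L * B)
Step 1 — L * B = 156.8 * 25.0 = 3920.0 m^2
Step 2 — Cwp = 2876.1 / 3920.0 ≈ 0.73370 (5 s.f.)

0.73370


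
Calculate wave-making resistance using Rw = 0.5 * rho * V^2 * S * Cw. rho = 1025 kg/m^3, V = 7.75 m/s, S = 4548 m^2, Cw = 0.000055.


Formula: Rw = 0.5 * rho * V^2 * S * Cw
Step 1 — V^2 = 7.75^2 = 60.0625
Step 2 — 0.5 * rho * V^2 = 0.5 * 1025 * 60.0625 = 30782.03125
Step 3 — Rw = 30782.03125 * 4548 * 0.000055 ≈ 7699.8 N (5 s.f.)

7699.8 N


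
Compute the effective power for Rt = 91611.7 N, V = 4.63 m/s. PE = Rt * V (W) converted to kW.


Formula: PE = Rt * V / 1000 (kW)
Step 1 — PE (W) = 91611.7 * 4.63 = 424162.171 W
Step 2 — PE (kW) = 424162.171 / 1000 ≈ 424.16 kW (5 s.f.)

424.16 kW


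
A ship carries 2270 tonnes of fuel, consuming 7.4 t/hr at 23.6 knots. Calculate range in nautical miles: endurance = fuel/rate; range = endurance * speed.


Formula: endurance = fuel / rate; range = endurance * speed
Step 1 — endurance = 2270 / 7.4 = 306.7568 hours
Step 2 — range = 306.7568 * 23.6 ≈ 7239.5 nautical miles (5 s.f.)

7239.5 NM


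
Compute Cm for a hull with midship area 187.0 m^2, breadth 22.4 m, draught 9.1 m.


Formula: Cm = Am / (B * T)
Step 1 — B * T = 22.4 * 9.1 = 203.84 m^2
Step 2 — Cm = 187.0 / 203.84 ≈ 0.91739 (5 s.f.)

0.91739


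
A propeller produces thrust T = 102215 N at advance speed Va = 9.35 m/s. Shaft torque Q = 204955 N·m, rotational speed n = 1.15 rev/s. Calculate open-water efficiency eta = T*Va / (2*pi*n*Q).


Formula: eta = T * Va / (2 * pi * n * Q)
Step 1 — numerator = T * Va = 102215 * 9.35 = 955710.25
Step 2 — 2 * pi * n = 2 * pi * 1.15 = 7.225663
Step 3 — denominator = 7.225663 * 204955 = 1480935.76
Step 4 — eta = 955710.25 / 1480935.76 ≈ 0.64534 (5 s.f.)

0.64534


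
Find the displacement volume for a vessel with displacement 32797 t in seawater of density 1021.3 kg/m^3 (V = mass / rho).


Formula: V = mass / rho
Step 1 — convert tonnes to kg: 32797 t * 1000 = 32797000 kg
Step 2 — V = 32797000 / 1021.3 ≈ 32113 m^3 (5 s.f.)

32113 m^3


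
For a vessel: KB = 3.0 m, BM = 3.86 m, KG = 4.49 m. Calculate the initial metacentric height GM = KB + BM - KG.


Formula: GM = KB + BM - KG
Step 1 — KM = KB + BM = 3.0 + 3.86 = 6.86 m
Step 2 — GM = KM - KG = 6.86 - 4.49 = 2.37 m

2.37 m


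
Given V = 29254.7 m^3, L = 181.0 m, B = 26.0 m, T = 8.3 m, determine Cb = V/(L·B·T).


Formula: Cb = V / (L * B * T)
Step 1 — L * B * T = 181.0 * 26.0 * 8.3 = 39059.8 m^3
Step 2 — Cb = 29254.7 / 39059.8 ≈ 0.74897 (5 s.f.)

0.74897


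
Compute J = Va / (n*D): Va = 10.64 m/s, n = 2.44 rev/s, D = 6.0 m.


Formula: J = Va / (n * D)
Step 1 — n * D = 2.44 * 6.0 = 14.64
Step 2 — J = 10.64 / 14.64 ≈ 0.72678 (5 s.f.)

0.72678


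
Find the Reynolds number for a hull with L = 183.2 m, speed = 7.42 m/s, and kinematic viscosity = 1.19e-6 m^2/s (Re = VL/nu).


Formula: Re = V * L / nu
Step 1 — V * L = 7.42 * 183.2 = 1359.344 m^2/s
Step 2 — Re = 1359.344 / 1.19e-6 = 1.14e+09

1.14e+09


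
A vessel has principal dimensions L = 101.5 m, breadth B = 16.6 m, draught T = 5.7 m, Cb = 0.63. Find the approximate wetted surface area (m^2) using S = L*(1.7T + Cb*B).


Formula: S = 1.7*L*T + V/T with V = Cb*L*B*T, i.e. S = L * (1.7*T + Cb*B)
Step 1 — 1.7*T = 1.7 * 5.7 = 9.69 m
Step 2 — Cb*B = 0.63 * 16.6 = 10.458 m
Step 3 — 1.7*T + Cb*B = 9.69 + 10.458 = 20.148 m
Step 4 — S = 101.5 * 20.148 ≈ 2045.0 m^2 (5 s.f.)

2045.0 m^2


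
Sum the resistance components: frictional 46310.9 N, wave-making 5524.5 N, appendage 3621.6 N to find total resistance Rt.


Formula: Rt = Rf + Rw + Ra
Substituting: Rt = 46310.9 + 5524.5 + 3621.6
Result: Rt = 55457.0 N

55457.0 N


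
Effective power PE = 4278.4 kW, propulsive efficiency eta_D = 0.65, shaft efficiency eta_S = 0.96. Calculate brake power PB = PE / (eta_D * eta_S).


Formula: PB = PE / (eta_D * eta_S)
Step 1 — combined efficiency = eta_D * eta_S = 0.65 * 0.96 = 0.624
Step 2 — PB = 4278.4 / 0.624 ≈ 6856.4 kW (5 s.f.)

6856.4 kW


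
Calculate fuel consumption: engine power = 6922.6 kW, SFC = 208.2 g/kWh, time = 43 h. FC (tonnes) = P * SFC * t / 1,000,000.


Formula: FC (tonnes) = P * SFC * t / 1,000,000
Step 1 — P * SFC * t = 6922.6 * 208.2 * 43 = 61975268.76 g
Step 2 — FC (tonnes) = 61975268.76 / 1,000,000 ≈ 61.975 tonnes (5 s.f.)

61.975 tonnes


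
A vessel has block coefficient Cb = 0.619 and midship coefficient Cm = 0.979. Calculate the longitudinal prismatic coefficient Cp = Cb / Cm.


Formula: Cp = Cb / Cm
Substituting: Cp = 0.619 / 0.979
Result: Cp ≈ 0.63228 (5 s.f.)

0.63228


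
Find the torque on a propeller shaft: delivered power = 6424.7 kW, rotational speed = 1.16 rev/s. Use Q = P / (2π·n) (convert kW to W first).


Formula: Q = P_W / (2 * pi * n)
Step 1 — P_W = 6424.7 kW * 1000 = 6424700.0 W
Step 2 — 2 * pi * n = 2 * pi * 1.16 = 7.288495
Step 3 — Q = 6424700.0 / 7.288495 ≈ 881490 N·m (5 s.f.)

881490 N·m


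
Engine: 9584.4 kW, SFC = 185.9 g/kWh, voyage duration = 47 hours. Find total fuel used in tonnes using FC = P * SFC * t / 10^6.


Formula: FC (tonnes) = P * SFC * t / 1,000,000
Step 1 — P * SFC * t = 9584.4 * 185.9 * 47 = 83741778.12 g
Step 2 — FC (tonnes) = 83741778.12 / 1,000,000 ≈ 83.742 tonnes (5 s.f.)

83.742 tonnes


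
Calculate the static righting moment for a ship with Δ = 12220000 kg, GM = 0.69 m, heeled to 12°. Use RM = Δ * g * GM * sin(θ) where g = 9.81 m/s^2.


Formula: GZ = GM * sin(theta); RM = disp * g * GZ
Step 1 — GZ = 0.69 * sin(12°) = 0.69 * 0.207912 = 0.143459 m
Step 2 — RM = 12220000 * 9.81 * 0.143459 ≈ 17198000 N·m (5 s.f.)

17198000 N·m


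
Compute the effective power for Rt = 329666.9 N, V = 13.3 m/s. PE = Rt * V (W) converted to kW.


Formula: PE = Rt * V / 1000 (kW)
Step 1 — PE (W) = 329666.9 * 13.3 = 4384569.77 W
Step 2 — PE (kW) = 4384569.77 / 1000 ≈ 4384.6 kW (5 s.f.)

4384.6 kW


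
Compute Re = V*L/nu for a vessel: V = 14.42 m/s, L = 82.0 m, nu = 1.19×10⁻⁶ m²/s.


Formula: Re = V * L / nu
Step 1 — V * L = 14.42 * 82.0 = 1182.44 m^2/s
Step 2 — Re = 1182.44 / 1.19e-6 = 9.94e+08

9.94e+08


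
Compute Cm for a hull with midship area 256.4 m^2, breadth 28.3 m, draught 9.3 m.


Formula: Cm = Am / (B * T)
Step 1 — B * T = 28.3 * 9.3 = 263.19 m^2
Step 2 — Cm = 256.4 / 263.19 ≈ 0.97420 (5 s.f.)

0.97420


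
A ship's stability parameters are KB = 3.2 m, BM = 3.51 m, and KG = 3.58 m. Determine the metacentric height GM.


Formula: GM = KB + BM - KG
Step 1 — KM = KB + BM = 3.2 + 3.51 = 6.71 m
Step 2 — GM = KM - KG = 6.71 - 3.58 = 3.13 m

3.13 m


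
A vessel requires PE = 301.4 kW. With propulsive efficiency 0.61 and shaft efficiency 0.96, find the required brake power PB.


Formula: PB = PE / (eta_D * eta_S)
Step 1 — combined efficiency = eta_D * eta_S = 0.61 * 0.96 = 0.5856
Step 2 — PB = 301.4 / 0.5856 ≈ 514.69 kW (5 s.f.)

514.69 kW


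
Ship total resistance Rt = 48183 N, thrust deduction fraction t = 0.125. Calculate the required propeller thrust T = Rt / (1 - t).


Formula: T = Rt / (1 - t)
Step 1 — (1 - t) = 1 - 0.125 = 0.875
Step 2 — T = 48183 / 0.875 ≈ 55066 N (5 s.f.)

55066 N


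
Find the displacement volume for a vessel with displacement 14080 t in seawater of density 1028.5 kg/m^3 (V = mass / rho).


Formula: V = mass / rho
Step 1 — convert tonnes to kg: 14080 t * 1000 = 14080000 kg
Step 2 — V = 14080000 / 1028.5 ≈ 13690 m^3 (5 s.f.)

13690 m^3


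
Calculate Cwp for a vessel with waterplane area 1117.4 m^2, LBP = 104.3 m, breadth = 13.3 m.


Formula: Cwp = Aw / (L * B)
Step 1 — L * B = 104.3 * 13.3 = 1387.19 m^2
Step 2 — Cwp = 1117.4 / 1387.19 ≈ 0.80551 (5 s.f.)

0.80551


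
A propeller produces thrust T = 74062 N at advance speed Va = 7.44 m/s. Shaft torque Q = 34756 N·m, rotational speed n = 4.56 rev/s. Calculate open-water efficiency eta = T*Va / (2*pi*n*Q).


Formula: eta = T * Va / (2 * pi * n * Q)
Step 1 — numerator = T * Va = 74062 * 7.44 = 551021.28
Step 2 — 2 * pi * n = 2 * pi * 4.56 = 28.651325
Step 3 — denominator = 28.651325 * 34756 = 995805.45
Step 4 — eta = 551021.28 / 995805.45 ≈ 0.55334 (5 s.f.)

0.55334


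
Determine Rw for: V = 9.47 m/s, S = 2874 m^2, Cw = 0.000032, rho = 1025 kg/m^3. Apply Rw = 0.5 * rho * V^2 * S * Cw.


Formula: Rw = 0.5 * rho * V^2 * S * Cw
Step 1 — V^2 = 9.47^2 = 89.6809
Step 2 — 0.5 * rho * V^2 = 0.5 * 1025 * 89.6809 = 45961.46125
Step 3 — Rw = 45961.46125 * 2874 * 0.000032 ≈ 4227.0 N (5 s.f.)

4227.0 N


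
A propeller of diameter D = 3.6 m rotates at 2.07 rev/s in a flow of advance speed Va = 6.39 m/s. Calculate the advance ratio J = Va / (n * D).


Formula: J = Va / (n * D)
Step 1 — n * D = 2.07 * 3.6 = 7.452
Step 2 — J = 6.39 / 7.452 ≈ 0.85749 (5 s.f.)

0.85749


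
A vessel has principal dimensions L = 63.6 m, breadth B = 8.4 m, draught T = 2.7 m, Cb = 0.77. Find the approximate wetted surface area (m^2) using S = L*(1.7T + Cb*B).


Formula: S = 1.7*L*T + V/T with V = Cb*L*B*T, i.e. S = L * (1.7*T + Cb*B)
Step 1 — 1.7*T = 1.7 * 2.7 = 4.59 m
Step 2 — Cb*B = 0.77 * 8.4 = 6.468 m
Step 3 — 1.7*T + Cb*B = 4.59 + 6.468 = 11.058 m
Step 4 — S = 63.6 * 11.058 ≈ 703.29 m^2 (5 s.f.)

703.29 m^2


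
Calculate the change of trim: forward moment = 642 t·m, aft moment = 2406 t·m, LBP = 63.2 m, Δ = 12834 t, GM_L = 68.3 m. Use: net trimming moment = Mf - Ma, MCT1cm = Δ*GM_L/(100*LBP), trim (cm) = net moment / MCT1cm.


Formula: net trimming moment = Mf - Ma; MCT1cm = Δ*GM_L/(100*LBP); trim = net moment / MCT1cm
Step 1 — net trimming moment = 642 - 2406 = -1764 t·m
Step 2 — MCT1cm = 12834 * 68.3 / (100 * 63.2) = 138.6966 t·m/cm
Step 3 — trim = -1764 / 138.6966 ≈ -12.718 cm (5 s.f.)

-12.718 cm


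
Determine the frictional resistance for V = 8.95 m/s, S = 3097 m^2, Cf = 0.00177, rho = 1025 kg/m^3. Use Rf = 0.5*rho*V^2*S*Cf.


Formula: Rf = 0.5 * rho * V^2 * S * Cf
Step 1 — V^2 = 8.95^2 = 80.1025
Step 2 — 0.5 * rho * V^2 = 0.5 * 1025 * 80.1025 = 41052.53125
Step 3 — Rf = 41052.53125 * 3097 * 0.00177 ≈ 225040 N (5 s.f.)

225040 N


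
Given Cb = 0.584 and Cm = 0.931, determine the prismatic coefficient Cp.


Formula: Cp = Cb / Cm
Substituting: Cp = 0.584 / 0.931
Result: Cp ≈ 0.62728 (5 s.f.)

0.62728


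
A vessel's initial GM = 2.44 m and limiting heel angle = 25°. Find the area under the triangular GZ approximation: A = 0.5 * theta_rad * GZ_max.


Formula: GZ_max = GM * sin(theta); Area = 0.5 * theta_rad * GZ_max
Step 1 — GZ_max = 2.44 * sin(25°) = 2.44 * 0.422618 = 1.031188 m
Step 2 — theta_rad = 25 * pi/180 = 0.436332 rad
Step 3 — Area = 0.5 * 0.436332 * 1.031188 ≈ 0.22497 m·rad (5 s.f.)

0.22497 m·rad


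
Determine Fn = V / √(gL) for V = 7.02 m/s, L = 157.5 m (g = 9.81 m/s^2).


Formula: Fn = V / sqrt(g * L)
Step 1 — g * L = 9.81 * 157.5 = 1545.075
Step 2 — sqrt(g * L) = sqrt(1545.075) = 39.307442
Step 3 — Fn = 7.02 / 39.307442 ≈ 0.17859 (5 s.f.)

0.17859


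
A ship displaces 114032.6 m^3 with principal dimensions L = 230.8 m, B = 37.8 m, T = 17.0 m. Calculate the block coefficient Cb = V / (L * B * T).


Formula: Cb = V / (L * B * T)
Step 1 — L * B * T = 230.8 * 37.8 * 17.0 = 148312.08 m^3
Step 2 — Cb = 114032.6 / 148312.08 ≈ 0.76887 (5 s.f.)

0.76887


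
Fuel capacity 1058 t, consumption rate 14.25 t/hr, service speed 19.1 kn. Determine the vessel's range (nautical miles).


Formula: endurance = fuel / rate; range = endurance * speed
Step 1 — endurance = 1058 / 14.25 = 74.2456 hours
Step 2 — range = 74.2456 * 19.1 ≈ 1418.1 nautical miles (5 s.f.)

1418.1 NM


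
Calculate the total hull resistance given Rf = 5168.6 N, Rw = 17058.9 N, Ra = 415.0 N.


Formula: Rt = Rf + Rw + Ra
Substituting: Rt = 5168.6 + 17058.9 + 415.0
Result: Rt = 22642.5 N

22642.5 N


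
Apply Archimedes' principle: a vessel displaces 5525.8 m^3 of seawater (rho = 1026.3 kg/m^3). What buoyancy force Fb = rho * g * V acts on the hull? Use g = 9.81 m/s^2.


Formula: Fb = rho * g * V
Substituting: Fb = 1026.3 * 9.81 * 5525.8
Intermediate: 1026.3 * 9.81 = 10068.003
Result: Fb = 10068.003 * 5525.8 ≈ 55634000 N (5 s.f.)

55634000 N


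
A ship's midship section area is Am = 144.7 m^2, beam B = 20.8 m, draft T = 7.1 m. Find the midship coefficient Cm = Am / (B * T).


Formula: Cm = Am / (B * T)
Step 1 — B * T = 20.8 * 7.1 = 147.68 m^2
Step 2 — Cm = 144.7 / 147.68 ≈ 0.97982 (5 s.f.)

0.97982


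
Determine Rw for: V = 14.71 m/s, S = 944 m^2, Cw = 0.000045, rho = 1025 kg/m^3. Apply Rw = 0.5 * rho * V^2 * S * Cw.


Formula: Rw = 0.5 * rho * V^2 * S * Cw
Step 1 — V^2 = 14.71^2 = 216.3841
Step 2 — 0.5 * rho * V^2 = 0.5 * 1025 * 216.3841 = 110896.85125
Step 3 — Rw = 110896.85125 * 944 * 0.000045 ≈ 4710.9 N (5 s.f.)

4710.9 N


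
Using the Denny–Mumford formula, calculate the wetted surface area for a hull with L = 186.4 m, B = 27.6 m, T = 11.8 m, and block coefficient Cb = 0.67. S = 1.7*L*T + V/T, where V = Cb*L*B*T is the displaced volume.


Formula: S = 1.7*L*T + V/T with V = Cb*L*B*T, i.e. S = L * (1.7*T + Cb*B)
Step 1 — 1.7*T = 1.7 * 11.8 = 20.06 m
Step 2 — Cb*B = 0.67 * 27.6 = 18.492 m
Step 3 — 1.7*T + Cb*B = 20.06 + 18.492 = 38.552 m
Step 4 — S = 186.4 * 38.552 ≈ 7186.1 m^2 (5 s.f.)

7186.1 m^2


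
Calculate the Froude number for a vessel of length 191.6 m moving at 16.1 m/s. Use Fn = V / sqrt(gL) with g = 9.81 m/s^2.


Formula: Fn = V / sqrt(g * L)
Step 1 — g * L = 9.81 * 191.6 = 1879.596
Step 2 — sqrt(g * L) = sqrt(1879.596) = 43.354308
Step 3 — Fn = 16.1 / 43.354308 ≈ 0.37136 (5 s.f.)

0.37136


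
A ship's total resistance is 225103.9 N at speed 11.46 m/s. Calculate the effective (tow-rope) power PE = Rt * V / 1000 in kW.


Formula: PE = Rt * V / 1000 (kW)
Step 1 — PE (W) = 225103.9 * 11.46 = 2579690.694 W
Step 2 — PE (kW) = 2579690.694 / 1000 ≈ 2579.7 kW (5 s.f.)

2579.7 kW


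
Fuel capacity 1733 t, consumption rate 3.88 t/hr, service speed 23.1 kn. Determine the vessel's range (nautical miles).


Formula: endurance = fuel / rate; range = endurance * speed
Step 1 — endurance = 1733 / 3.88 = 446.6495 hours
Step 2 — range = 446.6495 * 23.1 ≈ 10318 nautical miles (5 s.f.)

10318 NM


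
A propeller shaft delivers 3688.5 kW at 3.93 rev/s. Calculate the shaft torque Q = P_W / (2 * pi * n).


Formula: Q = P_W / (2 * pi * n)
Step 1 — P_W = 3688.5 kW * 1000 = 3688500.0 W
Step 2 — 2 * pi * n = 2 * pi * 3.93 = 24.692918
Step 3 — Q = 3688500.0 / 24.692918 ≈ 149370 N·m (5 s.f.)

149370 N·m


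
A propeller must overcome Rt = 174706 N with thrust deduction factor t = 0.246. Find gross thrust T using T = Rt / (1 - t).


Formula: T = Rt / (1 - t)
Step 1 — (1 - t) = 1 - 0.246 = 0.754
Step 2 — T = 174706 / 0.754 ≈ 231710 N (5 s.f.)

231710 N


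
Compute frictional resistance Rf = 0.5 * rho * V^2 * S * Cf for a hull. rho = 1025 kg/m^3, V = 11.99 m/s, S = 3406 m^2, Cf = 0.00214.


Formula: Rf = 0.5 * rho * V^2 * S * Cf
Step 1 — V^2 = 11.99^2 = 143.7601
Step 2 — 0.5 * rho * V^2 = 0.5 * 1025 * 143.7601 = 73677.05125
Step 3 — Rf = 73677.05125 * 3406 * 0.00214 ≈ 537020 N (5 s.f.)

537020 N


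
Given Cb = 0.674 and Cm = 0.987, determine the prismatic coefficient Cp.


Formula: Cp = Cb / Cm
Substituting: Cp = 0.674 / 0.987
Result: Cp ≈ 0.68288 (5 s.f.)

0.68288


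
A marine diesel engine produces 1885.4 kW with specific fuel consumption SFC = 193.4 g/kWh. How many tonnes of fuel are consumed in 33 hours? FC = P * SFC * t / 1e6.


Formula: FC (tonnes) = P * SFC * t / 1,000,000
Step 1 — P * SFC * t = 1885.4 * 193.4 * 33 = 12032999.88 g
Step 2 — FC (tonnes) = 12032999.88 / 1,000,000 ≈ 12.033 tonnes (5 s.f.)

12.033 tonnes


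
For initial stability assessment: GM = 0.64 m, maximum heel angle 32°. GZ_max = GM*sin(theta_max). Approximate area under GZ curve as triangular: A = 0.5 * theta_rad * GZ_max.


Formula: GZ_max = GM * sin(theta); Area = 0.5 * theta_rad * GZ_max
Step 1 — GZ_max = 0.64 * sin(32°) = 0.64 * 0.529919 = 0.339148 m
Step 2 — theta_rad = 32 * pi/180 = 0.558505 rad
Step 3 — Area = 0.5 * 0.558505 * 0.339148 ≈ 0.094708 m·rad (5 s.f.)

0.094708 m·rad


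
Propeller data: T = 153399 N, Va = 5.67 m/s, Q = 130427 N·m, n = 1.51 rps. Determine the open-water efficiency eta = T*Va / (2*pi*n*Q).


Formula: eta = T * Va / (2 * pi * n * Q)
Step 1 — numerator = T * Va = 153399 * 5.67 = 869772.33
Step 2 — 2 * pi * n = 2 * pi * 1.51 = 9.48761
Step 3 — denominator = 9.48761 * 130427 = 1237440.51
Step 4 — eta = 869772.33 / 1237440.51 ≈ 0.70288 (5 s.f.)

0.70288


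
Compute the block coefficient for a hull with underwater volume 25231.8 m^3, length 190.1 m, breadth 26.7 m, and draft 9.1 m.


Formula: Cb = V / (L * B * T)
Step 1 — L * B * T = 190.1 * 26.7 * 9.1 = 46188.597 m^3
Step 2 — Cb = 25231.8 / 46188.597 ≈ 0.54628 (5 s.f.)

0.54628


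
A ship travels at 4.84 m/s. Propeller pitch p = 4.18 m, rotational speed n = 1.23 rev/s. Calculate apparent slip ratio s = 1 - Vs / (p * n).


Formula: s = 1 - Vs / (p * n)
Step 1 — p * n = 4.18 * 1.23 = 5.1414
Step 2 — Vs / (p*n) = 4.84 / 5.1414 = 0.941378 (6 d.p.)
Step 3 — s = 1 - 0.941378 = 0.058622

0.058622


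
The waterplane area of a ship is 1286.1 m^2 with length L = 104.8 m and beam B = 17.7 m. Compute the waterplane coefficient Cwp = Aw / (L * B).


Formula: Cwp = Aw / (L * B)
Step 1 — L * B = 104.8 * 17.7 = 1854.96 m^2
Step 2 — Cwp = 1286.1 / 1854.96 ≈ 0.69333 (5 s.f.)

0.69333


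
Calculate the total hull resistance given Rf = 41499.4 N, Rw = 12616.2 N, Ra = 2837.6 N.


Formula: Rt = Rf + Rw + Ra
Substituting: Rt = 41499.4 + 12616.2 + 2837.6
Result: Rt = 56953.2 N

56953.2 N


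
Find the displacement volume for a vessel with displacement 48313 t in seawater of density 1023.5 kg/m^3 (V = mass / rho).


Formula: V = mass / rho
Step 1 — convert tonnes to kg: 48313 t * 1000 = 48313000 kg
Step 2 — V = 48313000 / 1023.5 ≈ 47204 m^3 (5 s.f.)

47204 m^3


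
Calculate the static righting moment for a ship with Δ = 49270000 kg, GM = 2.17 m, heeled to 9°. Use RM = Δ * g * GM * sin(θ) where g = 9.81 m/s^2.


Formula: GZ = GM * sin(theta); RM = disp * g * GZ
Step 1 — GZ = 2.17 * sin(9°) = 2.17 * 0.156434 = 0.339462 m
Step 2 — RM = 49270000 * 9.81 * 0.339462 ≈ 164080000 N·m (5 s.f.)

164080000 N·m


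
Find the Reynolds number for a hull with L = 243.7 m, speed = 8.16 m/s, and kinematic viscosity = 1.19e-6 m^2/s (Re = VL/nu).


Formula: Re = V * L / nu
Step 1 — V * L = 8.16 * 243.7 = 1988.592 m^2/s
Step 2 — Re = 1988.592 / 1.19e-6 = 1.67e+09

1.67e+09


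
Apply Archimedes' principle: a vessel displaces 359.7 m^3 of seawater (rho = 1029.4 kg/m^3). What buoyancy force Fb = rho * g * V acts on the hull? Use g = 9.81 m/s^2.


Formula: Fb = rho * g * V
Substituting: Fb = 1029.4 * 9.81 * 359.7
Intermediate: 1029.4 * 9.81 = 10098.414
Result: Fb = 10098.414 * 359.7 ≈ 3632400 N (5 s.f.)

3632400 N


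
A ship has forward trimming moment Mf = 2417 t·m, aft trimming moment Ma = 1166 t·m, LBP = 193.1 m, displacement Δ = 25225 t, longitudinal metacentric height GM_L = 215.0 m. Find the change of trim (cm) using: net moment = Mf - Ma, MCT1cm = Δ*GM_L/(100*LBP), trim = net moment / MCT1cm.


Formula: net trimming moment = Mf - Ma; MCT1cm = Δ*GM_L/(100*LBP); trim = net moment / MCT1cm
Step 1 — net trimming moment = 2417 - 1166 = 1251 t·m
Step 2 — MCT1cm = 25225 * 215.0 / (100 * 193.1) = 280.8584 t·m/cm
Step 3 — trim = 1251 / 280.8584 ≈ 4.4542 cm (5 s.f.)

4.4542 cm
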